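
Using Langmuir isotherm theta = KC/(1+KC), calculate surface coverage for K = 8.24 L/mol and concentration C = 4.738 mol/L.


Langmuir isotherm: theta = K*C / (1 + K*C)
K*C = 8.24 * 4.738 = 39.04112
theta = 39.04112 / (1 + 39.04112) = 39.04112 / 40.04112
theta = 0.975

0.975


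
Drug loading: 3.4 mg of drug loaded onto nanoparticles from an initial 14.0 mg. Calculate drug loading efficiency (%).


Drug loading efficiency = (drug loaded / drug initial) * 100
DLE = 3.4 / 14.0 * 100
DLE = 0.2429 * 100
DLE = 24.29%

24.29


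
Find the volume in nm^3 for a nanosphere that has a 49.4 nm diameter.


Radius r = 49.4/2 = 24.7 nm
Volume V = (4/3) * pi * r^3
V = (4/3) * pi * (24.7)^3
V = 63121.81 nm^3

63121.81


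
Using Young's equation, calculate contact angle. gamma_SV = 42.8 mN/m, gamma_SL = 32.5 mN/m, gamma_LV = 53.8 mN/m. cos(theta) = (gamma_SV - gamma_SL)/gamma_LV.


cos(theta) = (gamma_SV - gamma_SL) / gamma_LV
cos(theta) = (42.8 - 32.5) / 53.8
cos(theta) = 0.19145
theta = arccos(0.19145) = 78.96 degrees

78.96


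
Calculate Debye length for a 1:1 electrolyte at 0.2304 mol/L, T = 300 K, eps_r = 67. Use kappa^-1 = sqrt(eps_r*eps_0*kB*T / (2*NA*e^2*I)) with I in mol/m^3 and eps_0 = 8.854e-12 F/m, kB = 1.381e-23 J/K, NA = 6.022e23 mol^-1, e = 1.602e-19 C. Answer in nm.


Ionic strength I = 0.2304 * 1^2 * 1000 = 230.4 mol/m^3
kappa^-1 = sqrt(67 * 8.854e-12 * 1.381e-23 * 300 / (2 * 6.022e23 * (1.602e-19)^2 * 230.4))
kappa^-1 = 0.587 nm

0.587


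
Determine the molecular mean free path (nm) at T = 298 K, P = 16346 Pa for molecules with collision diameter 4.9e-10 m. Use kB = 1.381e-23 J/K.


Mean free path: lambda = kB*T / (sqrt(2) * pi * d^2 * P)
lambda = 1.381e-23 * 298 / (sqrt(2) * pi * (4.9e-10)^2 * 16346)
lambda = 2.36016e-07 m
lambda = 236.02 nm

236.02


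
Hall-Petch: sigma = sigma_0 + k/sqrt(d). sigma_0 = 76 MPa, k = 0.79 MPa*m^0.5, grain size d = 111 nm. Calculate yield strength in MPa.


d = 111 nm = 1.11e-07 m
sqrt(d) = 0.0003331666
Hall-Petch contribution = k / sqrt(d) = 0.79 / 0.0003331666 = 2371.2 MPa
sigma = sigma_0 + k/sqrt(d) = 76 + 2371.2 = 2447.2 MPa

2447.2


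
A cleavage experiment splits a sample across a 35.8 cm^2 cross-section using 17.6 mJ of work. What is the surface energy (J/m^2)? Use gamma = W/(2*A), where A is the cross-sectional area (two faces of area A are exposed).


Convert: A = 35.8 cm^2 = 0.00358 m^2, W = 17.6 mJ = 0.0176 J
Cleaving exposes two faces of area A, so total new surface = 2*A and gamma = W / (2*A)
gamma = 0.0176 / (2 * 0.00358)
gamma = 2.458 J/m^2

2.458


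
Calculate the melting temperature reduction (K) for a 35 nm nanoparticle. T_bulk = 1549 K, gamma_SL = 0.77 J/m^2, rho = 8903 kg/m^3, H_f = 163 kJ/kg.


Radius R = 35/2 = 17.5 nm = 1.75e-08 m
Convert H_f = 163 kJ/kg = 163000 J/kg
dT = 2 * gamma_SL * T_bulk / (rho * H_f * R)
dT = 2 * 0.77 * 1549 / (8903 * 163000 * 1.75e-08)
dT = 93.9 K

93.9


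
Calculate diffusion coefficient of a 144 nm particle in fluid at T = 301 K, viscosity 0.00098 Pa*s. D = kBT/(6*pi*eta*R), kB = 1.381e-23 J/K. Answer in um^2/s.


Radius R = 144/2 = 72 nm = 7.2e-08 m
D = kB*T / (6*pi*eta*R)
D = 1.381e-23 * 301 / (6 * pi * 0.00098 * 7.2e-08)
D = 3.12536e-12 m^2/s = 3.125 um^2/s

3.125


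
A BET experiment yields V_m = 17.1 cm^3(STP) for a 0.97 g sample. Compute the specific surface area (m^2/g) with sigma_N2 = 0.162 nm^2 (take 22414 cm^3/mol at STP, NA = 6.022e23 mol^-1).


Number of moles in monolayer = V_m / 22414 = 17.1 / 22414 = 0.00076292
Number of molecules = moles * NA = 0.00076292 * 6.022e23
SA = molecules * sigma / mass
SA = (17.1 / 22414) * 6.022e23 * 0.162e-18 / 0.97
SA = 76.7 m^2/g

76.7


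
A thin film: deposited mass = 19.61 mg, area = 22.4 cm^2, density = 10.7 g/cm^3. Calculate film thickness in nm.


Convert: m = 19.61 mg = 1.9610e-05 kg, A = 22.4 cm^2 = 2.2400e-03 m^2, rho = 10.7 g/cm^3 = 10700 kg/m^3
t = m / (A * rho)
t = 1.9610e-05 / (2.2400e-03 * 10700)
t = 8.1817e-07 m = 818.2 nm

818.2


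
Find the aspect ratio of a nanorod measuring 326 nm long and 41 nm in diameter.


Aspect ratio AR = length / diameter
AR = 326 / 41
AR = 7.95

7.95


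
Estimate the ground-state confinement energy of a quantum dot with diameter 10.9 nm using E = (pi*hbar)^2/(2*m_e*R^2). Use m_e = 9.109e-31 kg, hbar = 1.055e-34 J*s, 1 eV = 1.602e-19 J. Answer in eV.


Radius R = 10.9/2 = 5.45 nm = 5.45e-09 m
E = (pi * 1.055e-34)^2 / (2 * 9.109e-31 * (5.45e-09)^2)
E(J) = 2.03007e-21
E = E(J) / 1.602e-19 = 0.0127 eV

0.0127


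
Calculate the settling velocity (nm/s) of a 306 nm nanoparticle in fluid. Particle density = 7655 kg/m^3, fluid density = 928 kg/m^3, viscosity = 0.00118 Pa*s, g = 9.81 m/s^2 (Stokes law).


Radius R = 306/2 nm = 1.53e-07 m
Density difference = 7655 - 928 = 6727 kg/m^3
v = 2 * R^2 * (rho_p - rho_f) * g / (9 * eta)
v = 2 * (1.53e-07)^2 * 6727 * 9.81 / (9 * 0.00118)
v = 2.90923e-07 m/s = 290.9235 nm/s

290.9235


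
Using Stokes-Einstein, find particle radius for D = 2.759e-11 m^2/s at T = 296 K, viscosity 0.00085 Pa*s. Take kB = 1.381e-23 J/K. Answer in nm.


Stokes-Einstein: R = kB*T / (6*pi*eta*D)
R = 1.381e-23 * 296 / (6 * pi * 0.00085 * 2.759e-11)
R = 9.24727e-09 m = 9.25 nm

9.25


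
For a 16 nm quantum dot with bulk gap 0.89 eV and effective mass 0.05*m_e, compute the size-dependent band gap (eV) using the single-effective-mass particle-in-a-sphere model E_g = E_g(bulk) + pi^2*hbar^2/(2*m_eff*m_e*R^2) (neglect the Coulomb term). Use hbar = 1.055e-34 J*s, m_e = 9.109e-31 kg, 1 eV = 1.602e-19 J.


Radius R = 16/2 nm = 8e-09 m
Confinement energy dE = pi^2 * hbar^2 / (2 * m_eff * m_e * R^2)
dE = pi^2 * (1.055e-34)^2 / (2 * 0.05 * 9.109e-31 * (8e-09)^2) J, divided by 1.602e-19 J/eV
dE = 0.1176 eV
Total band gap = E_g(bulk) + dE = 0.89 + 0.1176 = 1.0076 eV

1.0076


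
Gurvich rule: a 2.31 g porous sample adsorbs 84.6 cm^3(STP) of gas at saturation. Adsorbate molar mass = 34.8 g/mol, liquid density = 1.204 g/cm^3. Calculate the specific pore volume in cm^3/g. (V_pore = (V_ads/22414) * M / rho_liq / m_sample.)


Moles adsorbed n = V_ads / 22414 = 84.6 / 22414 = 3.774427e-03 mol
Liquid volume V_liq = n * M / rho_liq = 3.774427e-03 * 34.8 / 1.204 = 0.10909 cm^3
Specific pore volume V_pore = V_liq / m_sample = 0.10909 / 2.31
V_pore = 0.0472 cm^3/g

0.0472


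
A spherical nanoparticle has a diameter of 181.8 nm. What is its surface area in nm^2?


Radius r = 181.8/2 = 90.9 nm
Surface area SA = 4 * pi * r^2
SA = 4 * pi * (90.9)^2
SA = 103833.53 nm^2

103833.53


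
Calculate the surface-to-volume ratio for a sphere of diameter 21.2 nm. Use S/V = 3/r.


Radius r = 21.2/2 = 10.6 nm
S/V = 3 / r = 3 / 10.6
S/V = 0.283 nm^-1

0.283


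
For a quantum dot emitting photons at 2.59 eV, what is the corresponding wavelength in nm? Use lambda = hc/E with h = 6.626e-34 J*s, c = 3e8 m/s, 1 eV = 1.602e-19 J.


Convert energy: E = 2.59 eV = 2.59 * 1.602e-19 = 4.14918e-19 J
lambda = h*c / E = 6.626e-34 * 3e8 / 4.14918e-19
lambda = 4.79083e-07 m = 479.1 nm

479.1


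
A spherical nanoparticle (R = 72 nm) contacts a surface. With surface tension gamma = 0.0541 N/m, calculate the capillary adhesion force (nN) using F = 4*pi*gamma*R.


Convert radius: R = 72 nm = 7.2e-08 m
F = 4 * pi * gamma * R
F = 4 * pi * 0.0541 * 7.2e-08
F = 4.89485e-08 N = 48.9485 nN

48.9485


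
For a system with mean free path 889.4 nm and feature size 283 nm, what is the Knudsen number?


Knudsen number Kn = lambda / L
Kn = 889.4 / 283
Kn = 3.1428

3.1428


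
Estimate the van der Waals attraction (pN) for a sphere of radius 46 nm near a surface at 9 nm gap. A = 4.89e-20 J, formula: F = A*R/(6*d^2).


Convert to SI: R = 46 nm = 4.6e-08 m, d = 9 nm = 9e-09 m
F = A * R / (6 * d^2)
F = 4.89e-20 * 4.6e-08 / (6 * (9e-09)^2)
F = 4.6284e-12 N = 4.628 pN

4.628


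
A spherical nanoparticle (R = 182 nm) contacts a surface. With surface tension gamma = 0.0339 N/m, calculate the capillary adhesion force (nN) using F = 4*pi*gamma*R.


Convert radius: R = 182 nm = 1.82e-07 m
F = 4 * pi * gamma * R
F = 4 * pi * 0.0339 * 1.82e-07
F = 7.7532e-08 N = 77.532 nN

77.532


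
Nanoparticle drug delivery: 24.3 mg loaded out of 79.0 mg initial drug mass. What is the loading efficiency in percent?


Drug loading efficiency = (drug loaded / drug initial) * 100
DLE = 24.3 / 79.0 * 100
DLE = 0.3076 * 100
DLE = 30.76%

30.76


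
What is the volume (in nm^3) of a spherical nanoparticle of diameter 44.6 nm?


Radius r = 44.6/2 = 22.3 nm
Volume V = (4/3) * pi * r^3
V = (4/3) * pi * (22.3)^3
V = 46451.87 nm^3

46451.87


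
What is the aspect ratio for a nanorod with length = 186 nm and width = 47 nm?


Aspect ratio AR = length / diameter
AR = 186 / 47
AR = 3.96

3.96


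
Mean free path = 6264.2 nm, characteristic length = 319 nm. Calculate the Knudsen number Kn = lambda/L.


Knudsen number Kn = lambda / L
Kn = 6264.2 / 319
Kn = 19.637

19.637


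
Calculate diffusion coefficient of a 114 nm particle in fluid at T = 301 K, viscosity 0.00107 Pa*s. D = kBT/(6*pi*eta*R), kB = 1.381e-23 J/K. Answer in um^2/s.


Radius R = 114/2 = 57 nm = 5.7e-08 m
D = kB*T / (6*pi*eta*R)
D = 1.381e-23 * 301 / (6 * pi * 0.00107 * 5.7e-08)
D = 3.61577e-12 m^2/s = 3.616 um^2/s

3.616


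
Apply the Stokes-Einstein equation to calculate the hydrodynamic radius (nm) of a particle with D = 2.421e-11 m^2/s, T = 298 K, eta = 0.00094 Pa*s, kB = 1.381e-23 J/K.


Stokes-Einstein: R = kB*T / (6*pi*eta*D)
R = 1.381e-23 * 298 / (6 * pi * 0.00094 * 2.421e-11)
R = 9.5937e-09 m = 9.59 nm

9.59


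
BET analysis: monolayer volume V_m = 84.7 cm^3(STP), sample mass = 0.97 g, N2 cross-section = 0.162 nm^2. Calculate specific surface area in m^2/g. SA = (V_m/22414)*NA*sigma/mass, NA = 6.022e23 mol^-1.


Number of moles in monolayer = V_m / 22414 = 84.7 / 22414 = 0.00377889
Number of molecules = moles * NA = 0.00377889 * 6.022e23
SA = molecules * sigma / mass
SA = (84.7 / 22414) * 6.022e23 * 0.162e-18 / 0.97
SA = 380.1 m^2/g

380.1


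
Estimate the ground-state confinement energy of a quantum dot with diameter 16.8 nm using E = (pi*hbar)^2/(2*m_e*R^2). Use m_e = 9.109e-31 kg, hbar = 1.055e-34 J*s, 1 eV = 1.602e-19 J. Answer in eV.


Radius R = 16.8/2 = 8.4 nm = 8.4e-09 m
E = (pi * 1.055e-34)^2 / (2 * 9.109e-31 * (8.4e-09)^2)
E(J) = 8.54566e-22
E = E(J) / 1.602e-19 = 0.0053 eV

0.0053


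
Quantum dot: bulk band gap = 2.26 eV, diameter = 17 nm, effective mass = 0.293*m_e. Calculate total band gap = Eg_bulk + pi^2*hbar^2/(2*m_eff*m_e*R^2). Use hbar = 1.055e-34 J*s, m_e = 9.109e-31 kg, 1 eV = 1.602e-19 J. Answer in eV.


Radius R = 17/2 nm = 8.5e-09 m
Confinement energy dE = pi^2 * hbar^2 / (2 * m_eff * m_e * R^2)
dE = pi^2 * (1.055e-34)^2 / (2 * 0.293 * 9.109e-31 * (8.5e-09)^2) J, divided by 1.602e-19 J/eV
dE = 0.0178 eV
Total band gap = E_g(bulk) + dE = 2.26 + 0.0178 = 2.2778 eV

2.2778


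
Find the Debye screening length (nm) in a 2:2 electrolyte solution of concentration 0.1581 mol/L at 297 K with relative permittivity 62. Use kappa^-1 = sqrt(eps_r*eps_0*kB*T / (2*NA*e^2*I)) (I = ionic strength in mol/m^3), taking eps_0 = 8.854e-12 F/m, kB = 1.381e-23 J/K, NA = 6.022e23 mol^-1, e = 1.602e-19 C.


Ionic strength I = 0.1581 * 2^2 * 1000 = 632.4 mol/m^3
kappa^-1 = sqrt(62 * 8.854e-12 * 1.381e-23 * 297 / (2 * 6.022e23 * (1.602e-19)^2 * 632.4))
kappa^-1 = 0.339 nm

0.339


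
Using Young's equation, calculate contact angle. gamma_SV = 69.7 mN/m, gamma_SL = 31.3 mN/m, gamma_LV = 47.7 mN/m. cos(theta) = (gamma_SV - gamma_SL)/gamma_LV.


cos(theta) = (gamma_SV - gamma_SL) / gamma_LV
cos(theta) = (69.7 - 31.3) / 47.7
cos(theta) = 0.805031
theta = arccos(0.805031) = 36.39 degrees

36.39


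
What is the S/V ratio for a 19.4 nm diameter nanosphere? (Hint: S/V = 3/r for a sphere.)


Radius r = 19.4/2 = 9.7 nm
S/V = 3 / r = 3 / 9.7
S/V = 0.3093 nm^-1

0.3093


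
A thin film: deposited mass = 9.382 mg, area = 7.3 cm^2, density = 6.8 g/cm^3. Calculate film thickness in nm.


Convert: m = 9.382 mg = 9.3820e-06 kg, A = 7.3 cm^2 = 7.3000e-04 m^2, rho = 6.8 g/cm^3 = 6800 kg/m^3
t = m / (A * rho)
t = 9.3820e-06 / (7.3000e-04 * 6800)
t = 1.8900e-06 m = 1890.0 nm

1890.0


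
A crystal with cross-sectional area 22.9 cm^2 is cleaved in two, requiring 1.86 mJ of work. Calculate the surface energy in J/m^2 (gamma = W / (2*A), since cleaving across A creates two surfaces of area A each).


Convert: A = 22.9 cm^2 = 0.00229 m^2, W = 1.86 mJ = 0.00186 J
Cleaving exposes two faces of area A, so total new surface = 2*A and gamma = W / (2*A)
gamma = 0.00186 / (2 * 0.00229)
gamma = 0.406 J/m^2

0.406


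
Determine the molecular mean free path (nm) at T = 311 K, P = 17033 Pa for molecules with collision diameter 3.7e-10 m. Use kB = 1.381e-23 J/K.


Mean free path: lambda = kB*T / (sqrt(2) * pi * d^2 * P)
lambda = 1.381e-23 * 311 / (sqrt(2) * pi * (3.7e-10)^2 * 17033)
lambda = 4.14567e-07 m
lambda = 414.57 nm

414.57


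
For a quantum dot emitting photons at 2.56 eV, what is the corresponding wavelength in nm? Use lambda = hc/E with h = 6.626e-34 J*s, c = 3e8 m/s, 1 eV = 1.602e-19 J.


Convert energy: E = 2.56 eV = 2.56 * 1.602e-19 = 4.10112e-19 J
lambda = h*c / E = 6.626e-34 * 3e8 / 4.10112e-19
lambda = 4.84697e-07 m = 484.7 nm

484.7


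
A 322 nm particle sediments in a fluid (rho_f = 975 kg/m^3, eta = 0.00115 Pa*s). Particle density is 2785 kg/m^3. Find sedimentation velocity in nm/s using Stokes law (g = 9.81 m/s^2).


Radius R = 322/2 nm = 1.61e-07 m
Density difference = 2785 - 975 = 1810 kg/m^3
v = 2 * R^2 * (rho_p - rho_f) * g / (9 * eta)
v = 2 * (1.61e-07)^2 * 1810 * 9.81 / (9 * 0.00115)
v = 8.89383e-08 m/s = 88.9383 nm/s

88.9383


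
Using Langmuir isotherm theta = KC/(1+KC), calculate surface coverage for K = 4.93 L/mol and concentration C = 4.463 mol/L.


Langmuir isotherm: theta = K*C / (1 + K*C)
K*C = 4.93 * 4.463 = 22.00259
theta = 22.00259 / (1 + 22.00259) = 22.00259 / 23.00259
theta = 0.9565

0.9565


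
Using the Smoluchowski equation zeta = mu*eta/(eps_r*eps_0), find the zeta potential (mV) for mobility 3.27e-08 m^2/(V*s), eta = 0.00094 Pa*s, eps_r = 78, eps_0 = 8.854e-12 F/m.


Smoluchowski equation: zeta = mu * eta / (eps_r * eps_0)
zeta = 3.27e-08 * 0.00094 / (78 * 8.854e-12)
zeta = 0.044508 V = 44.51 mV

44.51


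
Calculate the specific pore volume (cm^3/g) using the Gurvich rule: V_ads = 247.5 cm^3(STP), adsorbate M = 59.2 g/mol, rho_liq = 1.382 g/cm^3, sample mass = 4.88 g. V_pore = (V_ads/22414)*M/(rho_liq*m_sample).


Moles adsorbed n = V_ads / 22414 = 247.5 / 22414 = 1.104221e-02 mol
Liquid volume V_liq = n * M / rho_liq = 1.104221e-02 * 59.2 / 1.382 = 0.47301 cm^3
Specific pore volume V_pore = V_liq / m_sample = 0.47301 / 4.88
V_pore = 0.0969 cm^3/g

0.0969


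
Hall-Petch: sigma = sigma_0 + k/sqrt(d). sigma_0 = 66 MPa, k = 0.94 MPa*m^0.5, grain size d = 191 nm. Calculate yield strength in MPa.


d = 191 nm = 1.91e-07 m
sqrt(d) = 0.0004370355
Hall-Petch contribution = k / sqrt(d) = 0.94 / 0.0004370355 = 2150.9 MPa
sigma = sigma_0 + k/sqrt(d) = 66 + 2150.9 = 2216.9 MPa

2216.9


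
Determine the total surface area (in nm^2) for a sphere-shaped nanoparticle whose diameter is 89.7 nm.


Radius r = 89.7/2 = 44.85 nm
Surface area SA = 4 * pi * r^2
SA = 4 * pi * (44.85)^2
SA = 25277.54 nm^2

25277.54


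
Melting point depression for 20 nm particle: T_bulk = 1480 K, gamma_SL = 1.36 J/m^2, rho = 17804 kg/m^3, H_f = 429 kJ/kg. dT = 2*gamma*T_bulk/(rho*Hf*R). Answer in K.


Radius R = 20/2 = 10 nm = 1e-08 m
Convert H_f = 429 kJ/kg = 429000 J/kg
dT = 2 * gamma_SL * T_bulk / (rho * H_f * R)
dT = 2 * 1.36 * 1480 / (17804 * 429000 * 1e-08)
dT = 52.7 K

52.7


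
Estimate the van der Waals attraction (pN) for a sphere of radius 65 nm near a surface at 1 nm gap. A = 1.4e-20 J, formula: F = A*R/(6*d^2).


Convert to SI: R = 65 nm = 6.5e-08 m, d = 1 nm = 1e-09 m
F = A * R / (6 * d^2)
F = 1.4e-20 * 6.5e-08 / (6 * (1e-09)^2)
F = 1.51667e-10 N = 151.667 pN

151.667


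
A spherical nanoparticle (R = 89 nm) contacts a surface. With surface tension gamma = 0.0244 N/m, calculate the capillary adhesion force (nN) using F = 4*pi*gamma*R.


Convert radius: R = 89 nm = 8.9e-08 m
F = 4 * pi * gamma * R
F = 4 * pi * 0.0244 * 8.9e-08
F = 2.72891e-08 N = 27.2891 nN

27.2891


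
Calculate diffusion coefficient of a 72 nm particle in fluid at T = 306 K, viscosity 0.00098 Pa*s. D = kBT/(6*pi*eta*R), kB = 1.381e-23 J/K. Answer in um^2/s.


Radius R = 72/2 = 36 nm = 3.6e-08 m
D = kB*T / (6*pi*eta*R)
D = 1.381e-23 * 306 / (6 * pi * 0.00098 * 3.6e-08)
D = 6.35456e-12 m^2/s = 6.355 um^2/s

6.355


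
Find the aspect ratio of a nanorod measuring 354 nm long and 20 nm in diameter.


Aspect ratio AR = length / diameter
AR = 354 / 20
AR = 17.7

17.7


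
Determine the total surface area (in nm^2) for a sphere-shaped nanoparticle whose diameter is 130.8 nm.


Radius r = 130.8/2 = 65.4 nm
Surface area SA = 4 * pi * r^2
SA = 4 * pi * (65.4)^2
SA = 53748.38 nm^2

53748.38


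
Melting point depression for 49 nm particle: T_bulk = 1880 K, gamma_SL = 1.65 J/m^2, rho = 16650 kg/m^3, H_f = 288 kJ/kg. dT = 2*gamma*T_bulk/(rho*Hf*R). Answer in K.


Radius R = 49/2 = 24.5 nm = 2.45e-08 m
Convert H_f = 288 kJ/kg = 288000 J/kg
dT = 2 * gamma_SL * T_bulk / (rho * H_f * R)
dT = 2 * 1.65 * 1880 / (16650 * 288000 * 2.45e-08)
dT = 52.8 K

52.8


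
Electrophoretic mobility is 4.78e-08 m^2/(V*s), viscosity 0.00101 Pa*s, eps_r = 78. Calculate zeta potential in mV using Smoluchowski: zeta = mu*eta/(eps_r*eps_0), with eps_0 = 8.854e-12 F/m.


Smoluchowski equation: zeta = mu * eta / (eps_r * eps_0)
zeta = 4.78e-08 * 0.00101 / (78 * 8.854e-12)
zeta = 0.069906 V = 69.91 mV

69.91


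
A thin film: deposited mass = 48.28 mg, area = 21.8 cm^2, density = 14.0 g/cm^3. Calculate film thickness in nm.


Convert: m = 48.28 mg = 4.8280e-05 kg, A = 21.8 cm^2 = 2.1800e-03 m^2, rho = 14.0 g/cm^3 = 14000 kg/m^3
t = m / (A * rho)
t = 4.8280e-05 / (2.1800e-03 * 14000)
t = 1.5819e-06 m = 1581.9 nm

1581.9


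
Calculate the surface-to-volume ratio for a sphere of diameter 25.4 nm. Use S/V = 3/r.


Radius r = 25.4/2 = 12.7 nm
S/V = 3 / r = 3 / 12.7
S/V = 0.2362 nm^-1

0.2362


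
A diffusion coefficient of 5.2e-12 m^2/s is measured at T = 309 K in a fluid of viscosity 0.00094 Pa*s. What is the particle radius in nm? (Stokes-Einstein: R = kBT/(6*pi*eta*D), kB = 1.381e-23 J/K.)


Stokes-Einstein: R = kB*T / (6*pi*eta*D)
R = 1.381e-23 * 309 / (6 * pi * 0.00094 * 5.2e-12)
R = 4.63148e-08 m = 46.31 nm

46.31


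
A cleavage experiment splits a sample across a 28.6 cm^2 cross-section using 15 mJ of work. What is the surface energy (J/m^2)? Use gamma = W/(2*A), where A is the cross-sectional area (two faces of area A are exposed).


Convert: A = 28.6 cm^2 = 0.00286 m^2, W = 15 mJ = 0.015 J
Cleaving exposes two faces of area A, so total new surface = 2*A and gamma = W / (2*A)
gamma = 0.015 / (2 * 0.00286)
gamma = 2.622 J/m^2

2.622


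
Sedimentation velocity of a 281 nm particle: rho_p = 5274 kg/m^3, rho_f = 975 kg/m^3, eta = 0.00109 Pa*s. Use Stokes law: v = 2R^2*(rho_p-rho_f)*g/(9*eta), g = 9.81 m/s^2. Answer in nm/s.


Radius R = 281/2 nm = 1.405e-07 m
Density difference = 5274 - 975 = 4299 kg/m^3
v = 2 * R^2 * (rho_p - rho_f) * g / (9 * eta)
v = 2 * (1.405e-07)^2 * 4299 * 9.81 / (9 * 0.00109)
v = 1.69727e-07 m/s = 169.7267 nm/s

169.7267


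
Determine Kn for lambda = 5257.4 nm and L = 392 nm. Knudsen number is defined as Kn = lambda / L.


Knudsen number Kn = lambda / L
Kn = 5257.4 / 392
Kn = 13.4117

13.4117


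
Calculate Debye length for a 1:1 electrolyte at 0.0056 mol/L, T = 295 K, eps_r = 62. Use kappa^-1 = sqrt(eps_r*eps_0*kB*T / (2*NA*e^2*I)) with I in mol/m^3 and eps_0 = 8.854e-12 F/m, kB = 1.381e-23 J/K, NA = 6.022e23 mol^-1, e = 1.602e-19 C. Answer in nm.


Ionic strength I = 0.0056 * 1^2 * 1000 = 5.6 mol/m^3
kappa^-1 = sqrt(62 * 8.854e-12 * 1.381e-23 * 295 / (2 * 6.022e23 * (1.602e-19)^2 * 5.6))
kappa^-1 = 3.594 nm

3.594


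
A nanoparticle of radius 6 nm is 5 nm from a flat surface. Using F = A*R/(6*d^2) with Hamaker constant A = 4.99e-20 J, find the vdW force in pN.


Convert to SI: R = 6 nm = 6e-09 m, d = 5 nm = 5e-09 m
F = A * R / (6 * d^2)
F = 4.99e-20 * 6e-09 / (6 * (5e-09)^2)
F = 1.996e-12 N = 1.996 pN

1.996


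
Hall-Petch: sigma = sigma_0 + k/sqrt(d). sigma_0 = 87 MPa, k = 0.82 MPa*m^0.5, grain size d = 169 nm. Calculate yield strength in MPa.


d = 169 nm = 1.69e-07 m
sqrt(d) = 0.0004110961
Hall-Petch contribution = k / sqrt(d) = 0.82 / 0.0004110961 = 1994.7 MPa
sigma = sigma_0 + k/sqrt(d) = 87 + 1994.7 = 2081.7 MPa

2081.7


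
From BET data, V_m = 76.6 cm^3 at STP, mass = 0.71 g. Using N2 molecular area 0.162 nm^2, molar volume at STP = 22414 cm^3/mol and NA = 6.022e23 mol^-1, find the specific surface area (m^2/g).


Number of moles in monolayer = V_m / 22414 = 76.6 / 22414 = 0.00341751
Number of molecules = moles * NA = 0.00341751 * 6.022e23
SA = molecules * sigma / mass
SA = (76.6 / 22414) * 6.022e23 * 0.162e-18 / 0.71
SA = 469.6 m^2/g

469.6


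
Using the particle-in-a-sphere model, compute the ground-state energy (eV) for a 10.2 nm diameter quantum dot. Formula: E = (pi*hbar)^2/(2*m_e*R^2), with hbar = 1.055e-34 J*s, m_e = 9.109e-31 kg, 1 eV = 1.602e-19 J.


Radius R = 10.2/2 = 5.1 nm = 5.1e-09 m
E = (pi * 1.055e-34)^2 / (2 * 9.109e-31 * (5.1e-09)^2)
E(J) = 2.31827e-21
E = E(J) / 1.602e-19 = 0.0145 eV

0.0145


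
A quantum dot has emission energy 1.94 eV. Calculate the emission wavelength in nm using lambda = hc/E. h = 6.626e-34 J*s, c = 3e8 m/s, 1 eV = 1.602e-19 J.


Convert energy: E = 1.94 eV = 1.94 * 1.602e-19 = 3.10788e-19 J
lambda = h*c / E = 6.626e-34 * 3e8 / 3.10788e-19
lambda = 6.396e-07 m = 639.6 nm

639.6


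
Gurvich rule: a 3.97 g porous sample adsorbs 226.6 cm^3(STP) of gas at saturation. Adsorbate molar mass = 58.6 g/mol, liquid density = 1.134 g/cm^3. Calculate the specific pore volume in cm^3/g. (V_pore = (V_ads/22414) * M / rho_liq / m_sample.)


Moles adsorbed n = V_ads / 22414 = 226.6 / 22414 = 1.010975e-02 mol
Liquid volume V_liq = n * M / rho_liq = 1.010975e-02 * 58.6 / 1.134 = 0.52243 cm^3
Specific pore volume V_pore = V_liq / m_sample = 0.52243 / 3.97
V_pore = 0.1316 cm^3/g

0.1316


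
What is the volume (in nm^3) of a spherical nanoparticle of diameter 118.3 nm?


Radius r = 118.3/2 = 59.15 nm
Volume V = (4/3) * pi * r^3
V = (4/3) * pi * (59.15)^3
V = 866867.77 nm^3

866867.77


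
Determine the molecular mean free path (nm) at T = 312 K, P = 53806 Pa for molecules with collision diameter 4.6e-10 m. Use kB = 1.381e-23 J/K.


Mean free path: lambda = kB*T / (sqrt(2) * pi * d^2 * P)
lambda = 1.381e-23 * 312 / (sqrt(2) * pi * (4.6e-10)^2 * 53806)
lambda = 8.51799e-08 m
lambda = 85.18 nm

85.18


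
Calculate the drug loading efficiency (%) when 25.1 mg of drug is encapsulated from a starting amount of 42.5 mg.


Drug loading efficiency = (drug loaded / drug initial) * 100
DLE = 25.1 / 42.5 * 100
DLE = 0.5906 * 100
DLE = 59.06%

59.06


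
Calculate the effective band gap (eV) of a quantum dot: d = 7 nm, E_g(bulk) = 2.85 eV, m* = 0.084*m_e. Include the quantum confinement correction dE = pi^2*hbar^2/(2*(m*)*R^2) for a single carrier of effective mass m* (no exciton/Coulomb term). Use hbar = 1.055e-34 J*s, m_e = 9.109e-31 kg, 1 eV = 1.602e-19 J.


Radius R = 7/2 nm = 3.5e-09 m
Confinement energy dE = pi^2 * hbar^2 / (2 * m_eff * m_e * R^2)
dE = pi^2 * (1.055e-34)^2 / (2 * 0.084 * 9.109e-31 * (3.5e-09)^2) J, divided by 1.602e-19 J/eV
dE = 0.3658 eV
Total band gap = E_g(bulk) + dE = 2.85 + 0.3658 = 3.2158 eV

3.2158


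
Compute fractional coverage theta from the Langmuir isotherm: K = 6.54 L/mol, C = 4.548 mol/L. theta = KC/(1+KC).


Langmuir isotherm: theta = K*C / (1 + K*C)
K*C = 6.54 * 4.548 = 29.74392
theta = 29.74392 / (1 + 29.74392) = 29.74392 / 30.74392
theta = 0.9675

0.9675


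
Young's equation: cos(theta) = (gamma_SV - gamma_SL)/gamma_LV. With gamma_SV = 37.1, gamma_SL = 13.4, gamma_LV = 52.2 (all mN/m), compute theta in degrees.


cos(theta) = (gamma_SV - gamma_SL) / gamma_LV
cos(theta) = (37.1 - 13.4) / 52.2
cos(theta) = 0.454023
theta = arccos(0.454023) = 63.0 degrees

63.0


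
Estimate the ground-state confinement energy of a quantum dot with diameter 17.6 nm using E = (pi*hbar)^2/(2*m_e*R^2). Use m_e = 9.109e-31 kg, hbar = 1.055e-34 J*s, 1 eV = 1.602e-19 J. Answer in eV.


Radius R = 17.6/2 = 8.8 nm = 8.8e-09 m
E = (pi * 1.055e-34)^2 / (2 * 9.109e-31 * (8.8e-09)^2)
E(J) = 7.78643e-22
E = E(J) / 1.602e-19 = 0.0049 eV

0.0049


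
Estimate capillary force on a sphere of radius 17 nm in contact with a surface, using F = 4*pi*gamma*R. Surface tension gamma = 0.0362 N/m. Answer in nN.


Convert radius: R = 17 nm = 1.7e-08 m
F = 4 * pi * gamma * R
F = 4 * pi * 0.0362 * 1.7e-08
F = 7.73334e-09 N = 7.7333 nN

7.7333


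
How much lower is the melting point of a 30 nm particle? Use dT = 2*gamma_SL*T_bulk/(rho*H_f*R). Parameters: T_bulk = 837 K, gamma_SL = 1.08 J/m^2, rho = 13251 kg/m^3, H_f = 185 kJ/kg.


Radius R = 30/2 = 15 nm = 1.5e-08 m
Convert H_f = 185 kJ/kg = 185000 J/kg
dT = 2 * gamma_SL * T_bulk / (rho * H_f * R)
dT = 2 * 1.08 * 837 / (13251 * 185000 * 1.5e-08)
dT = 49.2 K

49.2


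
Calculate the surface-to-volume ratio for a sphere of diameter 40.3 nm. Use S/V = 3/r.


Radius r = 40.3/2 = 20.15 nm
S/V = 3 / r = 3 / 20.15
S/V = 0.1489 nm^-1

0.1489


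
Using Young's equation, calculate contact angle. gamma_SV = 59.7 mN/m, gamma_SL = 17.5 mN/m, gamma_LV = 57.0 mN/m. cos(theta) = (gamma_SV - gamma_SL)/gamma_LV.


cos(theta) = (gamma_SV - gamma_SL) / gamma_LV
cos(theta) = (59.7 - 17.5) / 57.0
cos(theta) = 0.740351
theta = arccos(0.740351) = 42.24 degrees

42.24


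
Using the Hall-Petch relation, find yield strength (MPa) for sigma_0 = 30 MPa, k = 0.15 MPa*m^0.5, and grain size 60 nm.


d = 60 nm = 6e-08 m
sqrt(d) = 0.000244949
Hall-Petch contribution = k / sqrt(d) = 0.15 / 0.000244949 = 612.4 MPa
sigma = sigma_0 + k/sqrt(d) = 30 + 612.4 = 642.4 MPa

642.4


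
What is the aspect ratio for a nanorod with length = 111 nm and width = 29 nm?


Aspect ratio AR = length / diameter
AR = 111 / 29
AR = 3.83

3.83


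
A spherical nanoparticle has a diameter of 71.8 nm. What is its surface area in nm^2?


Radius r = 71.8/2 = 35.9 nm
Surface area SA = 4 * pi * r^2
SA = 4 * pi * (35.9)^2
SA = 16195.66 nm^2

16195.66


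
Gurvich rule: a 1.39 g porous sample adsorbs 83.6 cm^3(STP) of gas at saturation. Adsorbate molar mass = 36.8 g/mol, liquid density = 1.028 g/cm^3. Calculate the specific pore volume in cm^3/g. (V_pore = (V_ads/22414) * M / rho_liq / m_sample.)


Moles adsorbed n = V_ads / 22414 = 83.6 / 22414 = 3.729812e-03 mol
Liquid volume V_liq = n * M / rho_liq = 3.729812e-03 * 36.8 / 1.028 = 0.13352 cm^3
Specific pore volume V_pore = V_liq / m_sample = 0.13352 / 1.39
V_pore = 0.0961 cm^3/g

0.0961


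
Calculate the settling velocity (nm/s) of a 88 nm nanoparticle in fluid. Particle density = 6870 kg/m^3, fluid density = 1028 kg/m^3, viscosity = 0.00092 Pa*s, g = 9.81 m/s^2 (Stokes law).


Radius R = 88/2 nm = 4.4e-08 m
Density difference = 6870 - 1028 = 5842 kg/m^3
v = 2 * R^2 * (rho_p - rho_f) * g / (9 * eta)
v = 2 * (4.4e-08)^2 * 5842 * 9.81 / (9 * 0.00092)
v = 2.68e-08 m/s = 26.8 nm/s

26.8


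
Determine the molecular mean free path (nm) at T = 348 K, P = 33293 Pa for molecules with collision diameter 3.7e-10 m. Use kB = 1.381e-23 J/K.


Mean free path: lambda = kB*T / (sqrt(2) * pi * d^2 * P)
lambda = 1.381e-23 * 348 / (sqrt(2) * pi * (3.7e-10)^2 * 33293)
lambda = 2.37329e-07 m
lambda = 237.33 nm

237.33


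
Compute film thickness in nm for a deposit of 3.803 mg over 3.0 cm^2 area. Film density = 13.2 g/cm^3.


Convert: m = 3.803 mg = 3.8030e-06 kg, A = 3.0 cm^2 = 3.0000e-04 m^2, rho = 13.2 g/cm^3 = 13200 kg/m^3
t = m / (A * rho)
t = 3.8030e-06 / (3.0000e-04 * 13200)
t = 9.6035e-07 m = 960.4 nm

960.4


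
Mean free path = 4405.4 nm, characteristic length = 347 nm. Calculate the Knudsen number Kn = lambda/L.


Knudsen number Kn = lambda / L
Kn = 4405.4 / 347
Kn = 12.6957

12.6957


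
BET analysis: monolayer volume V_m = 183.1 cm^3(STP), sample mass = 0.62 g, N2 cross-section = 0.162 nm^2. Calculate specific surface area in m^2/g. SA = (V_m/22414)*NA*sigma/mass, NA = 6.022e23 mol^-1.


Number of moles in monolayer = V_m / 22414 = 183.1 / 22414 = 0.008169
Number of molecules = moles * NA = 0.008169 * 6.022e23
SA = molecules * sigma / mass
SA = (183.1 / 22414) * 6.022e23 * 0.162e-18 / 0.62
SA = 1285.4 m^2/g

1285.4


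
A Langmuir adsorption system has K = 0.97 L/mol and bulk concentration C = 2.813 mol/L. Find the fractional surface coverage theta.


Langmuir isotherm: theta = K*C / (1 + K*C)
K*C = 0.97 * 2.813 = 2.72861
theta = 2.72861 / (1 + 2.72861) = 2.72861 / 3.72861
theta = 0.7318

0.7318


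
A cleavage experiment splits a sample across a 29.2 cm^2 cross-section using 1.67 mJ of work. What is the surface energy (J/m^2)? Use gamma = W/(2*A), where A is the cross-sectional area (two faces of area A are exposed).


Convert: A = 29.2 cm^2 = 0.00292 m^2, W = 1.67 mJ = 0.00167 J
Cleaving exposes two faces of area A, so total new surface = 2*A and gamma = W / (2*A)
gamma = 0.00167 / (2 * 0.00292)
gamma = 0.286 J/m^2

0.286


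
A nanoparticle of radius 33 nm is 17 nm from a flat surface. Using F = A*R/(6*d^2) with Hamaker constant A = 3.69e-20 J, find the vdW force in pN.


Convert to SI: R = 33 nm = 3.3e-08 m, d = 17 nm = 1.7e-08 m
F = A * R / (6 * d^2)
F = 3.69e-20 * 3.3e-08 / (6 * (1.7e-08)^2)
F = 7.02249e-13 N = 0.702 pN

0.702


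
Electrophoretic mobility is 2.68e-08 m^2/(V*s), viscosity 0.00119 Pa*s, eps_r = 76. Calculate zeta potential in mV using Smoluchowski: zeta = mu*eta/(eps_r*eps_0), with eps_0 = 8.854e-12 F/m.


Smoluchowski equation: zeta = mu * eta / (eps_r * eps_0)
zeta = 2.68e-08 * 0.00119 / (76 * 8.854e-12)
zeta = 0.047395 V = 47.39 mV

47.39


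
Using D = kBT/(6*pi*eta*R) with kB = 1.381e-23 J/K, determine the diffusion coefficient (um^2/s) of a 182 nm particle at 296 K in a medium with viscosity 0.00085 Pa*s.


Radius R = 182/2 = 91 nm = 9.1e-08 m
D = kB*T / (6*pi*eta*R)
D = 1.381e-23 * 296 / (6 * pi * 0.00085 * 9.1e-08)
D = 2.80365e-12 m^2/s = 2.804 um^2/s

2.804


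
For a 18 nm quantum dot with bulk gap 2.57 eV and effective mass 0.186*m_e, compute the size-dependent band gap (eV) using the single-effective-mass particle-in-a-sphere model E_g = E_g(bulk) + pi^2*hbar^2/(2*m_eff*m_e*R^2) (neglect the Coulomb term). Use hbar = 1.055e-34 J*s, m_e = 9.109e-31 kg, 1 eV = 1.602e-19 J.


Radius R = 18/2 nm = 9e-09 m
Confinement energy dE = pi^2 * hbar^2 / (2 * m_eff * m_e * R^2)
dE = pi^2 * (1.055e-34)^2 / (2 * 0.186 * 9.109e-31 * (9e-09)^2) J, divided by 1.602e-19 J/eV
dE = 0.025 eV
Total band gap = E_g(bulk) + dE = 2.57 + 0.025 = 2.595 eV

2.595


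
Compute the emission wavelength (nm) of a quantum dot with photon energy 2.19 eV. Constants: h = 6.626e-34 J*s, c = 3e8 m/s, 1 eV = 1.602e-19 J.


Convert energy: E = 2.19 eV = 2.19 * 1.602e-19 = 3.50838e-19 J
lambda = h*c / E = 6.626e-34 * 3e8 / 3.50838e-19
lambda = 5.66586e-07 m = 566.6 nm

566.6


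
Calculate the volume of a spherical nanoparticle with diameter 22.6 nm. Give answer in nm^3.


Radius r = 22.6/2 = 11.3 nm
Volume V = (4/3) * pi * r^3
V = (4/3) * pi * (11.3)^3
V = 6043.99 nm^3

6043.99


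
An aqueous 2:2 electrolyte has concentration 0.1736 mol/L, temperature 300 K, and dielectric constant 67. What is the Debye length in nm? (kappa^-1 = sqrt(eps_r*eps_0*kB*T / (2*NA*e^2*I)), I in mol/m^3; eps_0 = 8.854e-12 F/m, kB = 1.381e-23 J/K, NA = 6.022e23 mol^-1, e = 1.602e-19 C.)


Ionic strength I = 0.1736 * 2^2 * 1000 = 694.4 mol/m^3
kappa^-1 = sqrt(67 * 8.854e-12 * 1.381e-23 * 300 / (2 * 6.022e23 * (1.602e-19)^2 * 694.4))
kappa^-1 = 0.338 nm

0.338


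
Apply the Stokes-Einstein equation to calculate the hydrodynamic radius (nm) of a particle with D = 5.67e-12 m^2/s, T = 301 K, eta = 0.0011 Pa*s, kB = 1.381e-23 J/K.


Stokes-Einstein: R = kB*T / (6*pi*eta*D)
R = 1.381e-23 * 301 / (6 * pi * 0.0011 * 5.67e-12)
R = 3.53576e-08 m = 35.36 nm

35.36


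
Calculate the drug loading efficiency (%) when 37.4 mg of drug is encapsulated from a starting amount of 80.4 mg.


Drug loading efficiency = (drug loaded / drug initial) * 100
DLE = 37.4 / 80.4 * 100
DLE = 0.4652 * 100
DLE = 46.52%

46.52


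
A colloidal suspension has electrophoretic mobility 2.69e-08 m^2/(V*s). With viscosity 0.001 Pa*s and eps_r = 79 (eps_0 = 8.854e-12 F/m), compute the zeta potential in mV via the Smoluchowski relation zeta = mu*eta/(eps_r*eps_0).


Smoluchowski equation: zeta = mu * eta / (eps_r * eps_0)
zeta = 2.69e-08 * 0.001 / (79 * 8.854e-12)
zeta = 0.038458 V = 38.46 mV

38.46


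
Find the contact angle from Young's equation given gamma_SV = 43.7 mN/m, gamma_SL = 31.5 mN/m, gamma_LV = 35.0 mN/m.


cos(theta) = (gamma_SV - gamma_SL) / gamma_LV
cos(theta) = (43.7 - 31.5) / 35.0
cos(theta) = 0.348571
theta = arccos(0.348571) = 69.6 degrees

69.6


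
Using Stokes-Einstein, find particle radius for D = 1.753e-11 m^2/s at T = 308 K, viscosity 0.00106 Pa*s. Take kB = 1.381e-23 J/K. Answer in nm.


Stokes-Einstein: R = kB*T / (6*pi*eta*D)
R = 1.381e-23 * 308 / (6 * pi * 0.00106 * 1.753e-11)
R = 1.21438e-08 m = 12.14 nm

12.14


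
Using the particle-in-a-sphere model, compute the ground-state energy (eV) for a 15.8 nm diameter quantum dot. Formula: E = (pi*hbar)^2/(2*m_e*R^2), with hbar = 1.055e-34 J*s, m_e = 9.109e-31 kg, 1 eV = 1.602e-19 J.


Radius R = 15.8/2 = 7.9 nm = 7.9e-09 m
E = (pi * 1.055e-34)^2 / (2 * 9.109e-31 * (7.9e-09)^2)
E(J) = 9.66162e-22
E = E(J) / 1.602e-19 = 0.006 eV

0.006


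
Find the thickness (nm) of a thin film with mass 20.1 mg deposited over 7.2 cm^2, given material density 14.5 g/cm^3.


Convert: m = 20.1 mg = 2.0100e-05 kg, A = 7.2 cm^2 = 7.2000e-04 m^2, rho = 14.5 g/cm^3 = 14500 kg/m^3
t = m / (A * rho)
t = 2.0100e-05 / (7.2000e-04 * 14500)
t = 1.9253e-06 m = 1925.3 nm

1925.3


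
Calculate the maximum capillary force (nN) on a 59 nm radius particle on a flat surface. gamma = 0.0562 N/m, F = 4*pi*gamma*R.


Convert radius: R = 59 nm = 5.9e-08 m
F = 4 * pi * gamma * R
F = 4 * pi * 0.0562 * 5.9e-08
F = 4.16676e-08 N = 41.6676 nN

41.6676


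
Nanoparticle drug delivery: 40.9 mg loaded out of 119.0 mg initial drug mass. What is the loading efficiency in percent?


Drug loading efficiency = (drug loaded / drug initial) * 100
DLE = 40.9 / 119.0 * 100
DLE = 0.3437 * 100
DLE = 34.37%

34.37


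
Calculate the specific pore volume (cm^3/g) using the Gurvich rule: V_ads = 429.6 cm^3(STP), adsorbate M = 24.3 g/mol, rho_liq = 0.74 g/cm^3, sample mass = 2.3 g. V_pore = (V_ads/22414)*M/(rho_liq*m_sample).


Moles adsorbed n = V_ads / 22414 = 429.6 / 22414 = 1.916659e-02 mol
Liquid volume V_liq = n * M / rho_liq = 1.916659e-02 * 24.3 / 0.74 = 0.62939 cm^3
Specific pore volume V_pore = V_liq / m_sample = 0.62939 / 2.3
V_pore = 0.2736 cm^3/g

0.2736


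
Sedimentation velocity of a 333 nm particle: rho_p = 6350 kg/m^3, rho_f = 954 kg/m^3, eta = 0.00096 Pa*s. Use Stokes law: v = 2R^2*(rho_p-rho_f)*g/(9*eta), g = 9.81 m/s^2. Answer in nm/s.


Radius R = 333/2 nm = 1.665e-07 m
Density difference = 6350 - 954 = 5396 kg/m^3
v = 2 * R^2 * (rho_p - rho_f) * g / (9 * eta)
v = 2 * (1.665e-07)^2 * 5396 * 9.81 / (9 * 0.00096)
v = 3.39692e-07 m/s = 339.6923 nm/s

339.6923


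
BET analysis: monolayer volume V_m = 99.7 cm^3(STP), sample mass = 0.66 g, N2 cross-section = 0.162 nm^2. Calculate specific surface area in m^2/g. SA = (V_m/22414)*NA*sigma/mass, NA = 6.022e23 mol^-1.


Number of moles in monolayer = V_m / 22414 = 99.7 / 22414 = 0.00444811
Number of molecules = moles * NA = 0.00444811 * 6.022e23
SA = molecules * sigma / mass
SA = (99.7 / 22414) * 6.022e23 * 0.162e-18 / 0.66
SA = 657.5 m^2/g

657.5


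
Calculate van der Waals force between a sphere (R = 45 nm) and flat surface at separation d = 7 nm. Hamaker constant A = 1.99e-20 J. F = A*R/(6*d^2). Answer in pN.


Convert to SI: R = 45 nm = 4.5e-08 m, d = 7 nm = 7e-09 m
F = A * R / (6 * d^2)
F = 1.99e-20 * 4.5e-08 / (6 * (7e-09)^2)
F = 3.04592e-12 N = 3.046 pN

3.046


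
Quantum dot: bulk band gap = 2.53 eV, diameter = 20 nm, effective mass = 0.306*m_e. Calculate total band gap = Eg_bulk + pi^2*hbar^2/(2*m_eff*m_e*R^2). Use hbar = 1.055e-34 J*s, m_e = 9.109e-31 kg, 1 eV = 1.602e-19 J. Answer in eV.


Radius R = 20/2 nm = 1e-08 m
Confinement energy dE = pi^2 * hbar^2 / (2 * m_eff * m_e * R^2)
dE = pi^2 * (1.055e-34)^2 / (2 * 0.306 * 9.109e-31 * (1e-08)^2) J, divided by 1.602e-19 J/eV
dE = 0.0123 eV
Total band gap = E_g(bulk) + dE = 2.53 + 0.0123 = 2.5423 eV

2.5423


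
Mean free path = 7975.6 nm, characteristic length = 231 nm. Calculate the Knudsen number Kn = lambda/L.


Knudsen number Kn = lambda / L
Kn = 7975.6 / 231
Kn = 34.5264

34.5264


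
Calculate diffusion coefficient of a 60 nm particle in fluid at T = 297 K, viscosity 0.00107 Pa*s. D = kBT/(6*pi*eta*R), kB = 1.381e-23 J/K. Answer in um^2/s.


Radius R = 60/2 = 30 nm = 3e-08 m
D = kB*T / (6*pi*eta*R)
D = 1.381e-23 * 297 / (6 * pi * 0.00107 * 3e-08)
D = 6.77866e-12 m^2/s = 6.779 um^2/s

6.779


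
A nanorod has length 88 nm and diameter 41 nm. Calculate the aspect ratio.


Aspect ratio AR = length / diameter
AR = 88 / 41
AR = 2.15

2.15


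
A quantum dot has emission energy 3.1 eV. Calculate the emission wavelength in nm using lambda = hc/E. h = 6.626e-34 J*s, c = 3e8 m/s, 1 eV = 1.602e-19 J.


Convert energy: E = 3.1 eV = 3.1 * 1.602e-19 = 4.9662e-19 J
lambda = h*c / E = 6.626e-34 * 3e8 / 4.9662e-19
lambda = 4.00266e-07 m = 400.3 nm

400.3


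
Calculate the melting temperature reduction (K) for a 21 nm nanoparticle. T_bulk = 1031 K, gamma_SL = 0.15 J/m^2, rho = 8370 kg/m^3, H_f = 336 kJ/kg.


Radius R = 21/2 = 10.5 nm = 1.05e-08 m
Convert H_f = 336 kJ/kg = 336000 J/kg
dT = 2 * gamma_SL * T_bulk / (rho * H_f * R)
dT = 2 * 0.15 * 1031 / (8370 * 336000 * 1.05e-08)
dT = 10.5 K

10.5


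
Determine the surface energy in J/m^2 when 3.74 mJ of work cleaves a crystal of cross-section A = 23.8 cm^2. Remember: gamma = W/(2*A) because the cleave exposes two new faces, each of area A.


Convert: A = 23.8 cm^2 = 0.00238 m^2, W = 3.74 mJ = 0.00374 J
Cleaving exposes two faces of area A, so total new surface = 2*A and gamma = W / (2*A)
gamma = 0.00374 / (2 * 0.00238)
gamma = 0.786 J/m^2

0.786


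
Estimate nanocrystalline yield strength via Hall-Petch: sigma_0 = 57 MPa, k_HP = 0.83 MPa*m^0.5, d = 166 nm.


d = 166 nm = 1.66e-07 m
sqrt(d) = 0.000407431
Hall-Petch contribution = k / sqrt(d) = 0.83 / 0.000407431 = 2037.2 MPa
sigma = sigma_0 + k/sqrt(d) = 57 + 2037.2 = 2094.2 MPa

2094.2


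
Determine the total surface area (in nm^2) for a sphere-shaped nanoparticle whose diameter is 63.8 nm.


Radius r = 63.8/2 = 31.9 nm
Surface area SA = 4 * pi * r^2
SA = 4 * pi * (31.9)^2
SA = 12787.66 nm^2

12787.66


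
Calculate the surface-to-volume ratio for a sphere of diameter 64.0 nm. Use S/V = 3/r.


Radius r = 64.0/2 = 32 nm
S/V = 3 / r = 3 / 32
S/V = 0.0938 nm^-1

0.0938


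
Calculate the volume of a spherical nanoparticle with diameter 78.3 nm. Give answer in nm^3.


Radius r = 78.3/2 = 39.15 nm
Volume V = (4/3) * pi * r^3
V = (4/3) * pi * (39.15)^3
V = 251352.9 nm^3

251352.9


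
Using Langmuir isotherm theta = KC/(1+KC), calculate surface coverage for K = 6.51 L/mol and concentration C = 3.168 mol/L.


Langmuir isotherm: theta = K*C / (1 + K*C)
K*C = 6.51 * 3.168 = 20.62368
theta = 20.62368 / (1 + 20.62368) = 20.62368 / 21.62368
theta = 0.9538

0.9538


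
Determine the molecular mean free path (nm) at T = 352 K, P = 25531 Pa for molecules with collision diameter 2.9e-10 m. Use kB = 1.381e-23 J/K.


Mean free path: lambda = kB*T / (sqrt(2) * pi * d^2 * P)
lambda = 1.381e-23 * 352 / (sqrt(2) * pi * (2.9e-10)^2 * 25531)
lambda = 5.09574e-07 m
lambda = 509.57 nm

509.57
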